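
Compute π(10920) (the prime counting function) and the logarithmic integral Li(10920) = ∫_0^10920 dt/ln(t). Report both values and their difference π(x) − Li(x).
π(10920) = 1327;  Li(10920) ≈ 1345.54;  π(x) − Li(x) ≈ -18.54.

Direct count of primes ≤ 10920 gives π(10920) = 1327. Numerical evaluation of the logarithmic integral gives Li(10920) ≈ 1345.54. The difference π(x) − Li(x) ≈ -18.54 is typically negative for small/moderate x (Li(x) overestimates), though Littlewood's theorem shows this sign changes infinitely often.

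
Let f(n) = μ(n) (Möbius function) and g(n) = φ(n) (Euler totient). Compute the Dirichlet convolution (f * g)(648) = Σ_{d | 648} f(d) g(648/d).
(μ * φ)(648) = 72

Divisors of 648: [1, 2, 3, 4, 6, 8, 9, 12, 18, 24, 27, 36, 54, 72, 81, 108, 162, 216, 324, 648]. For each d | 648:
  d = 1: μ(1) · φ(648/1) = 1 · 216 = 216
  d = 2: μ(2) · φ(648/2) = -1 · 108 = -108
  d = 3: μ(3) · φ(648/3) = -1 · 72 = -72
  d = 4: μ(4) · φ(648/4) = 0 · 54 = 0
  d = 6: μ(6) · φ(648/6) = 1 · 36 = 36
  d = 8: μ(8) · φ(648/8) = 0 · 54 = 0
  d = 9: μ(9) · φ(648/9) = 0 · 24 = 0
  d = 12: μ(12) · φ(648/12) = 0 · 18 = 0
  d = 18: μ(18) · φ(648/18) = 0 · 12 = 0
  d = 24: μ(24) · φ(648/24) = 0 · 18 = 0
  d = 27: μ(27) · φ(648/27) = 0 · 8 = 0
  d = 36: μ(36) · φ(648/36) = 0 · 6 = 0
  d = 54: μ(54) · φ(648/54) = 0 · 4 = 0
  d = 72: μ(72) · φ(648/72) = 0 · 6 = 0
  d = 81: μ(81) · φ(648/81) = 0 · 4 = 0
  d = 108: μ(108) · φ(648/108) = 0 · 2 = 0
  d = 162: μ(162) · φ(648/162) = 0 · 2 = 0
  d = 216: μ(216) · φ(648/216) = 0 · 2 = 0
  d = 324: μ(324) · φ(648/324) = 0 · 1 = 0
  d = 648: μ(648) · φ(648/648) = 0 · 1 = 0
Summing: (μ * φ)(648) = 216 + -108 + -72 + 0 + 36 + 0 + 0 + 0 + 0 + 0 + 0 + 0 + 0 + 0 + 0 + 0 + 0 + 0 + 0 + 0 = 72.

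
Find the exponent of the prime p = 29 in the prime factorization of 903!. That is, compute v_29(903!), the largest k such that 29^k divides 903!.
v_29(903!) = 32

Legendre's formula: v_p(n!) = Σ_{k ≥ 1} ⌊n / p^k⌋. For p = 29, n = 903, the terms are:
  ⌊903/29^1⌋ = ⌊903/29⌋ = 31
  ⌊903/29^2⌋ = ⌊903/841⌋ = 1
(the next term ⌊903/29^3⌋ = 0, terminating the sum). Summing: v_29(903!) = 31 + 1 = 32.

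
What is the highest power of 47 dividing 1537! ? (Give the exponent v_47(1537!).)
v_47(1537!) = 32

Legendre's formula: v_p(n!) = Σ_{k ≥ 1} ⌊n / p^k⌋. For p = 47, n = 1537, the terms are:
  ⌊1537/47^1⌋ = ⌊1537/47⌋ = 32
(the next term ⌊1537/47^2⌋ = 0, terminating the sum). Summing: v_47(1537!) = 32 = 32.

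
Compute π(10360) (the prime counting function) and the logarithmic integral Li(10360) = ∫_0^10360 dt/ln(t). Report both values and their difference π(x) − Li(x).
π(10360) = 1271;  Li(10360) ≈ 1285.15;  π(x) − Li(x) ≈ -14.15.

Direct count of primes ≤ 10360 gives π(10360) = 1271. Numerical evaluation of the logarithmic integral gives Li(10360) ≈ 1285.15. The difference π(x) − Li(x) ≈ -14.15 is typically negative for small/moderate x (Li(x) overestimates), though Littlewood's theorem shows this sign changes infinitely often.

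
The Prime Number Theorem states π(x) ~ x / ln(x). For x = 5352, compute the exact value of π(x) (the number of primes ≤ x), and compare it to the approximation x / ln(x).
π(5352) = 708;  x/ln(x) ≈ 623.40;  relative error ≈ 11.95%.

Directly count primes up to 5352: π(5352) = 708. The PNT approximation gives 5352/ln(5352) ≈ 5352/8.58523 ≈ 623.40. Relative error (π(x) − x/ln(x)) / π(x) ≈ 11.95%; the approximation is known to undercount slightly (Li(x) is a better estimate).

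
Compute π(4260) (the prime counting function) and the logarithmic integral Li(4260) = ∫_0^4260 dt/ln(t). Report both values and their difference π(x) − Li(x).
π(4260) = 584;  Li(4260) ≈ 596.59;  π(x) − Li(x) ≈ -12.59.

Direct count of primes ≤ 4260 gives π(4260) = 584. Numerical evaluation of the logarithmic integral gives Li(4260) ≈ 596.59. The difference π(x) − Li(x) ≈ -12.59 is typically negative for small/moderate x (Li(x) overestimates), though Littlewood's theorem shows this sign changes infinitely often.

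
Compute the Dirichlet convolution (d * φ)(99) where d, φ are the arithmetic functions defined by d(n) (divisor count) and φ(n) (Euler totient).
(d * φ)(99) = 156

Divisors of 99: [1, 3, 9, 11, 33, 99]. For each d | 99:
  d = 1: d(1) · φ(99/1) = 1 · 60 = 60
  d = 3: d(3) · φ(99/3) = 2 · 20 = 40
  d = 9: d(9) · φ(99/9) = 3 · 10 = 30
  d = 11: d(11) · φ(99/11) = 2 · 6 = 12
  d = 33: d(33) · φ(99/33) = 4 · 2 = 8
  d = 99: d(99) · φ(99/99) = 6 · 1 = 6
Summing: (d * φ)(99) = 60 + 40 + 30 + 12 + 8 + 6 = 156.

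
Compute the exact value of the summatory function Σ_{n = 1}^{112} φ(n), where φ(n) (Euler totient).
Σ_{n ≤ 112} φ(n) = 3836

Compute φ(n) for each 1 ≤ n ≤ 112: φ(1) = 1, φ(2) = 1, φ(3) = 2, φ(4) = 2, φ(5) = 4, φ(6) = 2, φ(7) = 6, φ(8) = 4, φ(9) = 6, φ(10) = 4, φ(11) = 10, φ(12) = 4, φ(13) = 12, φ(14) = 6, φ(15) = 8, φ(16) = 8, φ(17) = 16, φ(18) = 6, φ(19) = 18, φ(20) = 8, φ(21) = 12, φ(22) = 10, φ(23) = 22, φ(24) = 8, φ(25) = 20, φ(26) = 12, φ(27) = 18, φ(28) = 12, φ(29) = 28, φ(30) = 8, φ(31) = 30, φ(32) = 16, φ(33) = 20, φ(34) = 16, φ(35) = 24, φ(36) = 12, φ(37) = 36, φ(38) = 18, φ(39) = 24, φ(40) = 16, φ(41) = 40, φ(42) = 12, φ(43) = 42, φ(44) = 20, φ(45) = 24, φ(46) = 22, φ(47) = 46, φ(48) = 16, φ(49) = 42, φ(50) = 20, φ(51) = 32, φ(52) = 24, φ(53) = 52, φ(54) = 18, φ(55) = 40, φ(56) = 24, φ(57) = 36, φ(58) = 28, φ(59) = 58, φ(60) = 16, φ(61) = 60, φ(62) = 30, φ(63) = 36, φ(64) = 32, φ(65) = 48, φ(66) = 20, φ(67) = 66, φ(68) = 32, φ(69) = 44, φ(70) = 24, φ(71) = 70, φ(72) = 24, φ(73) = 72, φ(74) = 36, φ(75) = 40, φ(76) = 36, φ(77) = 60, φ(78) = 24, φ(79) = 78, φ(80) = 32, φ(81) = 54, φ(82) = 40, φ(83) = 82, φ(84) = 24, φ(85) = 64, φ(86) = 42, φ(87) = 56, φ(88) = 40, φ(89) = 88, φ(90) = 24, φ(91) = 72, φ(92) = 44, φ(93) = 60, φ(94) = 46, φ(95) = 72, φ(96) = 32, φ(97) = 96, φ(98) = 42, φ(99) = 60, φ(100) = 40, φ(101) = 100, φ(102) = 32, φ(103) = 102, φ(104) = 48, φ(105) = 48, φ(106) = 52, φ(107) = 106, φ(108) = 36, φ(109) = 108, φ(110) = 40, φ(111) = 72, φ(112) = 48. Summing all 112 values: 3836. (Average order: Σ_{n ≤ x} φ(n) ~ (3/π²) x². For x = 112, (3/π²)·112² ≈ 3812.92.)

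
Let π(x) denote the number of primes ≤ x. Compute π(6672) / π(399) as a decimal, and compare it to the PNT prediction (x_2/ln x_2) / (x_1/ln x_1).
π(6672)/π(399) = 859/78 ≈ 11.0128;  PNT prediction ≈ 11.3729.

π(399) = 78 and π(6672) = 859, so π(6672)/π(399) ≈ 11.0128. The PNT-predicted ratio is (6672/ln(6672)) / (399/ln(399)) ≈ 11.3729. The two agree to within a few percent, as expected.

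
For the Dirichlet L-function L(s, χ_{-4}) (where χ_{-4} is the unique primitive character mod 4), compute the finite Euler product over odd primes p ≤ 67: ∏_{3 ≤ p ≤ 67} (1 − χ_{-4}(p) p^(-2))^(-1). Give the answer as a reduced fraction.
∏ = 186965264422467473784849459249589/204088016612535111254016000000000

The odd primes p ≤ 67 are [3, 5, 7, 11, 13, 17, 19, 23, 29, 31, 37, 41, 43, 47, 53, 59, 61, 67]. For each, χ(p) = 1 if p ≡ 1 mod 4, χ(p) = −1 if p ≡ 3 mod 4. Taking (1 − χ(p)/p^2)^(-1) = p^2/(p^2 − χ(p)): (1 − (-1)/3^2)^(-1) · (1 − (1)/5^2)^(-1) · (1 − (-1)/7^2)^(-1) · (1 − (-1)/11^2)^(-1) · (1 − (1)/13^2)^(-1) · (1 − (1)/17^2)^(-1) · (1 − (-1)/19^2)^(-1) · (1 − (-1)/23^2)^(-1) · (1 − (1)/29^2)^(-1) · (1 − (-1)/31^2)^(-1) · (1 − (1)/37^2)^(-1) · (1 − (1)/41^2)^(-1) · (1 − (-1)/43^2)^(-1) · (1 − (-1)/47^2)^(-1) · (1 − (1)/53^2)^(-1) · (1 − (-1)/59^2)^(-1) · (1 − (1)/61^2)^(-1) · (1 − (-1)/67^2)^(-1) = 186965264422467473784849459249589/204088016612535111254016000000000.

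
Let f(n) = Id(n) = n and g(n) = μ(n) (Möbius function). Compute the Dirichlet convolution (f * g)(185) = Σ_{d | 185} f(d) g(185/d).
(Id * μ)(185) = 144

Divisors of 185: [1, 5, 37, 185]. For each d | 185:
  d = 1: Id(1) · μ(185/1) = 1 · 1 = 1
  d = 5: Id(5) · μ(185/5) = 5 · -1 = -5
  d = 37: Id(37) · μ(185/37) = 37 · -1 = -37
  d = 185: Id(185) · μ(185/185) = 185 · 1 = 185
Summing: (Id * μ)(185) = 1 + -5 + -37 + 185 = 144.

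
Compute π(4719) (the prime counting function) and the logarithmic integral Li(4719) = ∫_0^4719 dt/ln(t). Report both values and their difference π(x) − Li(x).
π(4719) = 635;  Li(4719) ≈ 651.18;  π(x) − Li(x) ≈ -16.18.

Direct count of primes ≤ 4719 gives π(4719) = 635. Numerical evaluation of the logarithmic integral gives Li(4719) ≈ 651.18. The difference π(x) − Li(x) ≈ -16.18 is typically negative for small/moderate x (Li(x) overestimates), though Littlewood's theorem shows this sign changes infinitely often.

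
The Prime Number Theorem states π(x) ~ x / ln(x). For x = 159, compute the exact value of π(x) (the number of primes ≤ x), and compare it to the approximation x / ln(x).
π(159) = 37;  x/ln(x) ≈ 31.37;  relative error ≈ 15.22%.

Directly count primes up to 159: π(159) = 37. The PNT approximation gives 159/ln(159) ≈ 159/5.06890 ≈ 31.37. Relative error (π(x) − x/ln(x)) / π(x) ≈ 15.22%; the approximation is known to undercount slightly (Li(x) is a better estimate).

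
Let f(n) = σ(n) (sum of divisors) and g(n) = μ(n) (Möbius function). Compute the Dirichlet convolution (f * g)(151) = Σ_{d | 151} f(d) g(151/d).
(σ * μ)(151) = 151

Divisors of 151: [1, 151]. For each d | 151:
  d = 1: σ(1) · μ(151/1) = 1 · -1 = -1
  d = 151: σ(151) · μ(151/151) = 152 · 1 = 152
Summing: (σ * μ)(151) = -1 + 152 = 151.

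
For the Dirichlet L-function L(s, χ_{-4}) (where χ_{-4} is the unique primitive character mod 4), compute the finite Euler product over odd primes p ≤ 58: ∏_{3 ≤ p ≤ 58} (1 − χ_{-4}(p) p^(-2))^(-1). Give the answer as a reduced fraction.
∏ = 6080498115610191266973991/6635764829241999360000000

The odd primes p ≤ 58 are [3, 5, 7, 11, 13, 17, 19, 23, 29, 31, 37, 41, 43, 47, 53]. For each, χ(p) = 1 if p ≡ 1 mod 4, χ(p) = −1 if p ≡ 3 mod 4. Taking (1 − χ(p)/p^2)^(-1) = p^2/(p^2 − χ(p)): (1 − (-1)/3^2)^(-1) · (1 − (1)/5^2)^(-1) · (1 − (-1)/7^2)^(-1) · (1 − (-1)/11^2)^(-1) · (1 − (1)/13^2)^(-1) · (1 − (1)/17^2)^(-1) · (1 − (-1)/19^2)^(-1) · (1 − (-1)/23^2)^(-1) · (1 − (1)/29^2)^(-1) · (1 − (-1)/31^2)^(-1) · (1 − (1)/37^2)^(-1) · (1 − (1)/41^2)^(-1) · (1 − (-1)/43^2)^(-1) · (1 − (-1)/47^2)^(-1) · (1 − (1)/53^2)^(-1) = 6080498115610191266973991/6635764829241999360000000.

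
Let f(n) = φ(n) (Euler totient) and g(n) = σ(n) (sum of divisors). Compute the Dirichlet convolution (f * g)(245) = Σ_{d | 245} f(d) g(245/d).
(φ * σ)(245) = 1470

Divisors of 245: [1, 5, 7, 35, 49, 245]. For each d | 245:
  d = 1: φ(1) · σ(245/1) = 1 · 342 = 342
  d = 5: φ(5) · σ(245/5) = 4 · 57 = 228
  d = 7: φ(7) · σ(245/7) = 6 · 48 = 288
  d = 35: φ(35) · σ(245/35) = 24 · 8 = 192
  d = 49: φ(49) · σ(245/49) = 42 · 6 = 252
  d = 245: φ(245) · σ(245/245) = 168 · 1 = 168
Summing: (φ * σ)(245) = 342 + 228 + 288 + 192 + 252 + 168 = 1470.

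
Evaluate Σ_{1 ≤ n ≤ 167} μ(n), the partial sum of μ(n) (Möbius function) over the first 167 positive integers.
Σ_{n ≤ 167} μ(n) = -1

Compute μ(n) for each 1 ≤ n ≤ 167: μ(1) = 1, μ(2) = -1, μ(3) = -1, μ(4) = 0, μ(5) = -1, μ(6) = 1, μ(7) = -1, μ(8) = 0, μ(9) = 0, μ(10) = 1, μ(11) = -1, μ(12) = 0, μ(13) = -1, μ(14) = 1, μ(15) = 1, μ(16) = 0, μ(17) = -1, μ(18) = 0, μ(19) = -1, μ(20) = 0, μ(21) = 1, μ(22) = 1, μ(23) = -1, μ(24) = 0, μ(25) = 0, μ(26) = 1, μ(27) = 0, μ(28) = 0, μ(29) = -1, μ(30) = -1, μ(31) = -1, μ(32) = 0, μ(33) = 1, μ(34) = 1, μ(35) = 1, μ(36) = 0, μ(37) = -1, μ(38) = 1, μ(39) = 1, μ(40) = 0, μ(41) = -1, μ(42) = -1, μ(43) = -1, μ(44) = 0, μ(45) = 0, μ(46) = 1, μ(47) = -1, μ(48) = 0, μ(49) = 0, μ(50) = 0, μ(51) = 1, μ(52) = 0, μ(53) = -1, μ(54) = 0, μ(55) = 1, μ(56) = 0, μ(57) = 1, μ(58) = 1, μ(59) = -1, μ(60) = 0, μ(61) = -1, μ(62) = 1, μ(63) = 0, μ(64) = 0, μ(65) = 1, μ(66) = -1, μ(67) = -1, μ(68) = 0, μ(69) = 1, μ(70) = -1, μ(71) = -1, μ(72) = 0, μ(73) = -1, μ(74) = 1, μ(75) = 0, μ(76) = 0, μ(77) = 1, μ(78) = -1, μ(79) = -1, μ(80) = 0, μ(81) = 0, μ(82) = 1, μ(83) = -1, μ(84) = 0, μ(85) = 1, μ(86) = 1, μ(87) = 1, μ(88) = 0, μ(89) = -1, μ(90) = 0, μ(91) = 1, μ(92) = 0, μ(93) = 1, μ(94) = 1, μ(95) = 1, μ(96) = 0, μ(97) = -1, μ(98) = 0, μ(99) = 0, μ(100) = 0, μ(101) = -1, μ(102) = -1, μ(103) = -1, μ(104) = 0, μ(105) = -1, μ(106) = 1, μ(107) = -1, μ(108) = 0, μ(109) = -1, μ(110) = -1, μ(111) = 1, μ(112) = 0, μ(113) = -1, μ(114) = -1, μ(115) = 1, μ(116) = 0, μ(117) = 0, μ(118) = 1, μ(119) = 1, μ(120) = 0, μ(121) = 0, μ(122) = 1, μ(123) = 1, μ(124) = 0, μ(125) = 0, μ(126) = 0, μ(127) = -1, μ(128) = 0, μ(129) = 1, μ(130) = -1, μ(131) = -1, μ(132) = 0, μ(133) = 1, μ(134) = 1, μ(135) = 0, μ(136) = 0, μ(137) = -1, μ(138) = -1, μ(139) = -1, μ(140) = 0, μ(141) = 1, μ(142) = 1, μ(143) = 1, μ(144) = 0, μ(145) = 1, μ(146) = 1, μ(147) = 0, μ(148) = 0, μ(149) = -1, μ(150) = 0, μ(151) = -1, μ(152) = 0, μ(153) = 0, μ(154) = -1, μ(155) = 1, μ(156) = 0, μ(157) = -1, μ(158) = 1, μ(159) = 1, μ(160) = 0, μ(161) = 1, μ(162) = 0, μ(163) = -1, μ(164) = 0, μ(165) = -1, μ(166) = 1, μ(167) = -1. Summing all 167 values: -1. (Mertens function M(x) = Σ_{n ≤ x} μ(n); on average M(x) should be small (PNT ⟺ M(x) = o(x)).)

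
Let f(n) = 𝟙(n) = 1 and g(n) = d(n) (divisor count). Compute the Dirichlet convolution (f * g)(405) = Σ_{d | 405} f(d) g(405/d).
(𝟙 * d)(405) = 45

Divisors of 405: [1, 3, 5, 9, 15, 27, 45, 81, 135, 405]. For each d | 405:
  d = 1: 𝟙(1) · d(405/1) = 1 · 10 = 10
  d = 3: 𝟙(3) · d(405/3) = 1 · 8 = 8
  d = 5: 𝟙(5) · d(405/5) = 1 · 5 = 5
  d = 9: 𝟙(9) · d(405/9) = 1 · 6 = 6
  d = 15: 𝟙(15) · d(405/15) = 1 · 4 = 4
  d = 27: 𝟙(27) · d(405/27) = 1 · 4 = 4
  d = 45: 𝟙(45) · d(405/45) = 1 · 3 = 3
  d = 81: 𝟙(81) · d(405/81) = 1 · 2 = 2
  d = 135: 𝟙(135) · d(405/135) = 1 · 2 = 2
  d = 405: 𝟙(405) · d(405/405) = 1 · 1 = 1
Summing: (𝟙 * d)(405) = 10 + 8 + 5 + 6 + 4 + 4 + 3 + 2 + 2 + 1 = 45.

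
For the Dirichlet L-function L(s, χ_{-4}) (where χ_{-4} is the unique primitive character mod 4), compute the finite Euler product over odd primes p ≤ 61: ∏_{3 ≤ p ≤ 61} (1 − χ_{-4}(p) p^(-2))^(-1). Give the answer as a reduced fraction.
∏ = 41649646786025278187758845901/45453901250007819878400000000

The odd primes p ≤ 61 are [3, 5, 7, 11, 13, 17, 19, 23, 29, 31, 37, 41, 43, 47, 53, 59, 61]. For each, χ(p) = 1 if p ≡ 1 mod 4, χ(p) = −1 if p ≡ 3 mod 4. Taking (1 − χ(p)/p^2)^(-1) = p^2/(p^2 − χ(p)): (1 − (-1)/3^2)^(-1) · (1 − (1)/5^2)^(-1) · (1 − (-1)/7^2)^(-1) · (1 − (-1)/11^2)^(-1) · (1 − (1)/13^2)^(-1) · (1 − (1)/17^2)^(-1) · (1 − (-1)/19^2)^(-1) · (1 − (-1)/23^2)^(-1) · (1 − (1)/29^2)^(-1) · (1 − (-1)/31^2)^(-1) · (1 − (1)/37^2)^(-1) · (1 − (1)/41^2)^(-1) · (1 − (-1)/43^2)^(-1) · (1 − (-1)/47^2)^(-1) · (1 − (1)/53^2)^(-1) · (1 − (-1)/59^2)^(-1) · (1 − (1)/61^2)^(-1) = 41649646786025278187758845901/45453901250007819878400000000.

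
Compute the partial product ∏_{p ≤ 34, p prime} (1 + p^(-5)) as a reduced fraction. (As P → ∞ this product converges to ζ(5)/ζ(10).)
∏ = 63844361159480726970812326794206836752384/61631932954678205462623400894081119262815

The primes p ≤ 34 are [2, 3, 5, 7, 11, 13, 17, 19, 23, 29, 31]. For each, (1 + 1/p^5) = (p^5 + 1)/p^5. Multiplying these fractions over p ∈ [2, 3, 5, 7, 11, 13, 17, 19, 23, 29, 31] gives 63844361159480726970812326794206836752384/61631932954678205462623400894081119262815. (In the limit P → ∞ this tends to ζ(5)/ζ(10).)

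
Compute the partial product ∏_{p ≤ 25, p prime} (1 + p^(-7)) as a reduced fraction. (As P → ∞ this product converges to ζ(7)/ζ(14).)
∏ = 1213055423679013780431254747580653474818754487990016/1203084832226034935165248483197620256588271403484375

The primes p ≤ 25 are [2, 3, 5, 7, 11, 13, 17, 19, 23]. For each, (1 + 1/p^7) = (p^7 + 1)/p^7. Multiplying these fractions over p ∈ [2, 3, 5, 7, 11, 13, 17, 19, 23] gives 1213055423679013780431254747580653474818754487990016/1203084832226034935165248483197620256588271403484375. (In the limit P → ∞ this tends to ζ(7)/ζ(14).)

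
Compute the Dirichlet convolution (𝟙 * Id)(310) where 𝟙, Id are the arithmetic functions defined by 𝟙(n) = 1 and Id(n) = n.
(𝟙 * Id)(310) = 576

Divisors of 310: [1, 2, 5, 10, 31, 62, 155, 310]. For each d | 310:
  d = 1: 𝟙(1) · Id(310/1) = 1 · 310 = 310
  d = 2: 𝟙(2) · Id(310/2) = 1 · 155 = 155
  d = 5: 𝟙(5) · Id(310/5) = 1 · 62 = 62
  d = 10: 𝟙(10) · Id(310/10) = 1 · 31 = 31
  d = 31: 𝟙(31) · Id(310/31) = 1 · 10 = 10
  d = 62: 𝟙(62) · Id(310/62) = 1 · 5 = 5
  d = 155: 𝟙(155) · Id(310/155) = 1 · 2 = 2
  d = 310: 𝟙(310) · Id(310/310) = 1 · 1 = 1
Summing: (𝟙 * Id)(310) = 310 + 155 + 62 + 31 + 10 + 5 + 2 + 1 = 576.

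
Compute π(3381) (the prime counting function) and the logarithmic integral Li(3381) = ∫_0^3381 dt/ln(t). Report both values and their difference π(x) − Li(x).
π(3381) = 476;  Li(3381) ≈ 489.99;  π(x) − Li(x) ≈ -13.99.

Direct count of primes ≤ 3381 gives π(3381) = 476. Numerical evaluation of the logarithmic integral gives Li(3381) ≈ 489.99. The difference π(x) − Li(x) ≈ -13.99 is typically negative for small/moderate x (Li(x) overestimates), though Littlewood's theorem shows this sign changes infinitely often.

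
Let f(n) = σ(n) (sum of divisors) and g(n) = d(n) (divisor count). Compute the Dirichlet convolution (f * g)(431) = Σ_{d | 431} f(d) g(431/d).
(σ * d)(431) = 434

Divisors of 431: [1, 431]. For each d | 431:
  d = 1: σ(1) · d(431/1) = 1 · 2 = 2
  d = 431: σ(431) · d(431/431) = 432 · 1 = 432
Summing: (σ * d)(431) = 2 + 432 = 434.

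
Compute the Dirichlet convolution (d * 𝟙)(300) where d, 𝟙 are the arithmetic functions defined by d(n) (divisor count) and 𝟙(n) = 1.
(d * 𝟙)(300) = 108

Divisors of 300: [1, 2, 3, 4, 5, 6, 10, 12, 15, 20, 25, 30, 50, 60, 75, 100, 150, 300]. For each d | 300:
  d = 1: d(1) · 𝟙(300/1) = 1 · 1 = 1
  d = 2: d(2) · 𝟙(300/2) = 2 · 1 = 2
  d = 3: d(3) · 𝟙(300/3) = 2 · 1 = 2
  d = 4: d(4) · 𝟙(300/4) = 3 · 1 = 3
  d = 5: d(5) · 𝟙(300/5) = 2 · 1 = 2
  d = 6: d(6) · 𝟙(300/6) = 4 · 1 = 4
  d = 10: d(10) · 𝟙(300/10) = 4 · 1 = 4
  d = 12: d(12) · 𝟙(300/12) = 6 · 1 = 6
  d = 15: d(15) · 𝟙(300/15) = 4 · 1 = 4
  d = 20: d(20) · 𝟙(300/20) = 6 · 1 = 6
  d = 25: d(25) · 𝟙(300/25) = 3 · 1 = 3
  d = 30: d(30) · 𝟙(300/30) = 8 · 1 = 8
  d = 50: d(50) · 𝟙(300/50) = 6 · 1 = 6
  d = 60: d(60) · 𝟙(300/60) = 12 · 1 = 12
  d = 75: d(75) · 𝟙(300/75) = 6 · 1 = 6
  d = 100: d(100) · 𝟙(300/100) = 9 · 1 = 9
  d = 150: d(150) · 𝟙(300/150) = 12 · 1 = 12
  d = 300: d(300) · 𝟙(300/300) = 18 · 1 = 18
Summing: (d * 𝟙)(300) = 1 + 2 + 2 + 3 + 2 + 4 + 4 + 6 + 4 + 6 + 3 + 8 + 6 + 12 + 6 + 9 + 12 + 18 = 108.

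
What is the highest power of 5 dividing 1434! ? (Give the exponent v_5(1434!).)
v_5(1434!) = 356

Legendre's formula: v_p(n!) = Σ_{k ≥ 1} ⌊n / p^k⌋. For p = 5, n = 1434, the terms are:
  ⌊1434/5^1⌋ = ⌊1434/5⌋ = 286
  ⌊1434/5^2⌋ = ⌊1434/25⌋ = 57
  ⌊1434/5^3⌋ = ⌊1434/125⌋ = 11
  ⌊1434/5^4⌋ = ⌊1434/625⌋ = 2
(the next term ⌊1434/5^5⌋ = 0, terminating the sum). Summing: v_5(1434!) = 286 + 57 + 11 + 2 = 356.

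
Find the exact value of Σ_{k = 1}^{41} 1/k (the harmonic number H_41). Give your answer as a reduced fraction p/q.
H_41 = 85691034670497533/19914562703599200

Direct summation: H_41 = 1 + 1/2 + ... + 1/41. The least common denominator is lcm(1, ..., 41) = 219060189739591200; over this denominator the numerator is 219060189739591200 + 109530094869795600 + 73020063246530400 + 54765047434897800 + 43812037947918240 + 36510031623265200 + 31294312819941600 + 27382523717448900 + 24340021082176800 + 21906018973959120 + 19914562703599200 + 18255015811632600 + 16850783826122400 + 15647156409970800 + 14604012649306080 + 13691261858724450 + 12885893514093600 + 12170010541088400 + 11529483670504800 + 10953009486979560 + 10431437606647200 + 9957281351799600 + 9524356075634400 + 9127507905816300 + 8762407589583648 + 8425391913061200 + 8113340360725600 + 7823578204985400 + 7553799646192800 + 7302006324653040 + 7066457733535200 + 6845630929362225 + 6638187567866400 + 6442946757046800 + 6258862563988320 + 6085005270544200 + 5920545668637600 + 5764741835252400 + 5616927942040800 + 5476504743489780 + 5342931457063200 = 942601381375472863, so H_41 = 942601381375472863/219060189739591200; reducing by gcd(942601381375472863, 219060189739591200) = 11 gives 85691034670497533/19914562703599200 ≈ 4.30293. (The PNT-adjacent estimate ln(41) + γ ≈ 4.29079 matches within O(1/n).)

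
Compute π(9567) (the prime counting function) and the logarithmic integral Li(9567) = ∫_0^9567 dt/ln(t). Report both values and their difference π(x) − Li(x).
π(9567) = 1183;  Li(9567) ≈ 1199.01;  π(x) − Li(x) ≈ -16.01.

Direct count of primes ≤ 9567 gives π(9567) = 1183. Numerical evaluation of the logarithmic integral gives Li(9567) ≈ 1199.01. The difference π(x) − Li(x) ≈ -16.01 is typically negative for small/moderate x (Li(x) overestimates), though Littlewood's theorem shows this sign changes infinitely often.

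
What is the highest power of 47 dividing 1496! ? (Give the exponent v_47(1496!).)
v_47(1496!) = 31

Legendre's formula: v_p(n!) = Σ_{k ≥ 1} ⌊n / p^k⌋. For p = 47, n = 1496, the terms are:
  ⌊1496/47^1⌋ = ⌊1496/47⌋ = 31
(the next term ⌊1496/47^2⌋ = 0, terminating the sum). Summing: v_47(1496!) = 31 = 31.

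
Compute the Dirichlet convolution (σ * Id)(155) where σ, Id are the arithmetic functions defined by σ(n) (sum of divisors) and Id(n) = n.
(σ * Id)(155) = 693

Divisors of 155: [1, 5, 31, 155]. For each d | 155:
  d = 1: σ(1) · Id(155/1) = 1 · 155 = 155
  d = 5: σ(5) · Id(155/5) = 6 · 31 = 186
  d = 31: σ(31) · Id(155/31) = 32 · 5 = 160
  d = 155: σ(155) · Id(155/155) = 192 · 1 = 192
Summing: (σ * Id)(155) = 155 + 186 + 160 + 192 = 693.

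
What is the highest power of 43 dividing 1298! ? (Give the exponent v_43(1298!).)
v_43(1298!) = 30

Legendre's formula: v_p(n!) = Σ_{k ≥ 1} ⌊n / p^k⌋. For p = 43, n = 1298, the terms are:
  ⌊1298/43^1⌋ = ⌊1298/43⌋ = 30
(the next term ⌊1298/43^2⌋ = 0, terminating the sum). Summing: v_43(1298!) = 30 = 30.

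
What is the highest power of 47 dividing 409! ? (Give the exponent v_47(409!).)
v_47(409!) = 8

Legendre's formula: v_p(n!) = Σ_{k ≥ 1} ⌊n / p^k⌋. For p = 47, n = 409, the terms are:
  ⌊409/47^1⌋ = ⌊409/47⌋ = 8
(the next term ⌊409/47^2⌋ = 0, terminating the sum). Summing: v_47(409!) = 8 = 8.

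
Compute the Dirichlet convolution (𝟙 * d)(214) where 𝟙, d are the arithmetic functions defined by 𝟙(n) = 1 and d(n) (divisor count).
(𝟙 * d)(214) = 9

Divisors of 214: [1, 2, 107, 214]. For each d | 214:
  d = 1: 𝟙(1) · d(214/1) = 1 · 4 = 4
  d = 2: 𝟙(2) · d(214/2) = 1 · 2 = 2
  d = 107: 𝟙(107) · d(214/107) = 1 · 2 = 2
  d = 214: 𝟙(214) · d(214/214) = 1 · 1 = 1
Summing: (𝟙 * d)(214) = 4 + 2 + 2 + 1 = 9.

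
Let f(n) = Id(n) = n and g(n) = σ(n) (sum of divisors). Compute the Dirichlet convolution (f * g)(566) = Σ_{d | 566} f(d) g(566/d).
(Id * σ)(566) = 2835

Divisors of 566: [1, 2, 283, 566]. For each d | 566:
  d = 1: Id(1) · σ(566/1) = 1 · 852 = 852
  d = 2: Id(2) · σ(566/2) = 2 · 284 = 568
  d = 283: Id(283) · σ(566/283) = 283 · 3 = 849
  d = 566: Id(566) · σ(566/566) = 566 · 1 = 566
Summing: (Id * σ)(566) = 852 + 568 + 849 + 566 = 2835.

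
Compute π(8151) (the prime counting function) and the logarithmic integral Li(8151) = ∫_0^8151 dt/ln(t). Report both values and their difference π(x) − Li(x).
π(8151) = 1023;  Li(8151) ≈ 1043.20;  π(x) − Li(x) ≈ -20.20.

Direct count of primes ≤ 8151 gives π(8151) = 1023. Numerical evaluation of the logarithmic integral gives Li(8151) ≈ 1043.20. The difference π(x) − Li(x) ≈ -20.20 is typically negative for small/moderate x (Li(x) overestimates), though Littlewood's theorem shows this sign changes infinitely often.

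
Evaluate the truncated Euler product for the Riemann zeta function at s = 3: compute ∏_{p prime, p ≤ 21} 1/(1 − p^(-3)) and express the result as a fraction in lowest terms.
∏ = 3674541645775/3057655868928

The primes p ≤ 21 are [2, 3, 5, 7, 11, 13, 17, 19]. For each prime, (1 − 1/p^3)^(-1) = p^3 / (p^3 − 1). The product is (1 − 1/2^3)^(-1), (1 − 1/3^3)^(-1), (1 − 1/5^3)^(-1), (1 − 1/7^3)^(-1), (1 − 1/11^3)^(-1), (1 − 1/13^3)^(-1), (1 − 1/17^3)^(-1), (1 − 1/19^3)^(-1) = ∏ p^3 / (p^3 − 1) = 3674541645775/3057655868928.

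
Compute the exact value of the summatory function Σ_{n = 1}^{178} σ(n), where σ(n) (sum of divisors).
Σ_{n ≤ 178} σ(n) = 26094

Compute σ(n) for each 1 ≤ n ≤ 178: σ(1) = 1, σ(2) = 3, σ(3) = 4, σ(4) = 7, σ(5) = 6, σ(6) = 12, σ(7) = 8, σ(8) = 15, σ(9) = 13, σ(10) = 18, σ(11) = 12, σ(12) = 28, σ(13) = 14, σ(14) = 24, σ(15) = 24, σ(16) = 31, σ(17) = 18, σ(18) = 39, σ(19) = 20, σ(20) = 42, σ(21) = 32, σ(22) = 36, σ(23) = 24, σ(24) = 60, σ(25) = 31, σ(26) = 42, σ(27) = 40, σ(28) = 56, σ(29) = 30, σ(30) = 72, σ(31) = 32, σ(32) = 63, σ(33) = 48, σ(34) = 54, σ(35) = 48, σ(36) = 91, σ(37) = 38, σ(38) = 60, σ(39) = 56, σ(40) = 90, σ(41) = 42, σ(42) = 96, σ(43) = 44, σ(44) = 84, σ(45) = 78, σ(46) = 72, σ(47) = 48, σ(48) = 124, σ(49) = 57, σ(50) = 93, σ(51) = 72, σ(52) = 98, σ(53) = 54, σ(54) = 120, σ(55) = 72, σ(56) = 120, σ(57) = 80, σ(58) = 90, σ(59) = 60, σ(60) = 168, σ(61) = 62, σ(62) = 96, σ(63) = 104, σ(64) = 127, σ(65) = 84, σ(66) = 144, σ(67) = 68, σ(68) = 126, σ(69) = 96, σ(70) = 144, σ(71) = 72, σ(72) = 195, σ(73) = 74, σ(74) = 114, σ(75) = 124, σ(76) = 140, σ(77) = 96, σ(78) = 168, σ(79) = 80, σ(80) = 186, σ(81) = 121, σ(82) = 126, σ(83) = 84, σ(84) = 224, σ(85) = 108, σ(86) = 132, σ(87) = 120, σ(88) = 180, σ(89) = 90, σ(90) = 234, σ(91) = 112, σ(92) = 168, σ(93) = 128, σ(94) = 144, σ(95) = 120, σ(96) = 252, σ(97) = 98, σ(98) = 171, σ(99) = 156, σ(100) = 217, σ(101) = 102, σ(102) = 216, σ(103) = 104, σ(104) = 210, σ(105) = 192, σ(106) = 162, σ(107) = 108, σ(108) = 280, σ(109) = 110, σ(110) = 216, σ(111) = 152, σ(112) = 248, σ(113) = 114, σ(114) = 240, σ(115) = 144, σ(116) = 210, σ(117) = 182, σ(118) = 180, σ(119) = 144, σ(120) = 360, σ(121) = 133, σ(122) = 186, σ(123) = 168, σ(124) = 224, σ(125) = 156, σ(126) = 312, σ(127) = 128, σ(128) = 255, σ(129) = 176, σ(130) = 252, σ(131) = 132, σ(132) = 336, σ(133) = 160, σ(134) = 204, σ(135) = 240, σ(136) = 270, σ(137) = 138, σ(138) = 288, σ(139) = 140, σ(140) = 336, σ(141) = 192, σ(142) = 216, σ(143) = 168, σ(144) = 403, σ(145) = 180, σ(146) = 222, σ(147) = 228, σ(148) = 266, σ(149) = 150, σ(150) = 372, σ(151) = 152, σ(152) = 300, σ(153) = 234, σ(154) = 288, σ(155) = 192, σ(156) = 392, σ(157) = 158, σ(158) = 240, σ(159) = 216, σ(160) = 378, σ(161) = 192, σ(162) = 363, σ(163) = 164, σ(164) = 294, σ(165) = 288, σ(166) = 252, σ(167) = 168, σ(168) = 480, σ(169) = 183, σ(170) = 324, σ(171) = 260, σ(172) = 308, σ(173) = 174, σ(174) = 360, σ(175) = 248, σ(176) = 372, σ(177) = 240, σ(178) = 270. Summing all 178 values: 26094. (Average order: Σ_{n ≤ x} σ(n) ~ (π²/12) x². For x = 178, (π²/12)·178² ≈ 26059.05.)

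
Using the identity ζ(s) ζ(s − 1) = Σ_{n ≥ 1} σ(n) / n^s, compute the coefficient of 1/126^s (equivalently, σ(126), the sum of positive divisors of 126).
σ(126) = 312

In the product (Σ m^0/m^s)(Σ k / k^s) = Σ (Σ_{d | n} d) / n^s, the coefficient of 1/n^s is σ(n) = Σ_{d | n} d. For n = 126, divisors are [1, 2, 3, 6, 7, 9, 14, 18, 21, 42, 63, 126]; summing: σ(126) = 312.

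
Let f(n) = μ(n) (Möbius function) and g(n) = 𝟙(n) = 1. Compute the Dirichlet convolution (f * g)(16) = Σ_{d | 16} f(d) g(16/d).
(μ * 𝟙)(16) = 0

Divisors of 16: [1, 2, 4, 8, 16]. For each d | 16:
  d = 1: μ(1) · 𝟙(16/1) = 1 · 1 = 1
  d = 2: μ(2) · 𝟙(16/2) = -1 · 1 = -1
  d = 4: μ(4) · 𝟙(16/4) = 0 · 1 = 0
  d = 8: μ(8) · 𝟙(16/8) = 0 · 1 = 0
  d = 16: μ(16) · 𝟙(16/16) = 0 · 1 = 0
Summing: (μ * 𝟙)(16) = 1 + -1 + 0 + 0 + 0 = 0.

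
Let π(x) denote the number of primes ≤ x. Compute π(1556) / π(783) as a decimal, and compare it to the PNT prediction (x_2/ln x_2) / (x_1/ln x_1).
π(1556)/π(783) = 245/137 ≈ 1.7883;  PNT prediction ≈ 1.8016.

π(783) = 137 and π(1556) = 245, so π(1556)/π(783) ≈ 1.7883. The PNT-predicted ratio is (1556/ln(1556)) / (783/ln(783)) ≈ 1.8016. The two agree to within a few percent, as expected.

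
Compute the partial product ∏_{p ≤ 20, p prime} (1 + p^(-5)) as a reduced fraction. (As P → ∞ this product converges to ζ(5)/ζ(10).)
∏ = 405833785877367637916288/391770333462674252324875

The primes p ≤ 20 are [2, 3, 5, 7, 11, 13, 17, 19]. For each, (1 + 1/p^5) = (p^5 + 1)/p^5. Multiplying these fractions over p ∈ [2, 3, 5, 7, 11, 13, 17, 19] gives 405833785877367637916288/391770333462674252324875. (In the limit P → ∞ this tends to ζ(5)/ζ(10).)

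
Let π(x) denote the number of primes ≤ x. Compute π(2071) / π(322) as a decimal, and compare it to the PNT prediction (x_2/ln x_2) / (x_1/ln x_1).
π(2071)/π(322) = 312/66 ≈ 4.7273;  PNT prediction ≈ 4.8639.

π(322) = 66 and π(2071) = 312, so π(2071)/π(322) ≈ 4.7273. The PNT-predicted ratio is (2071/ln(2071)) / (322/ln(322)) ≈ 4.8639. The two agree to within a few percent, as expected.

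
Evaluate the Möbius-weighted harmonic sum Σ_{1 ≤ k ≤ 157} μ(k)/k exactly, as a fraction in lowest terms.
Σ μ(k)/k = 190885929598303660936390858874022658428948558028554264968/842265880802797496205613502094089147906132634473570891010235

Values of μ(k) for 1 ≤ k ≤ 157: μ(1) = 1, μ(2) = -1, μ(3) = -1, μ(5) = -1, μ(6) = 1, μ(7) = -1, μ(10) = 1, μ(11) = -1, μ(13) = -1, μ(14) = 1, μ(15) = 1, μ(17) = -1, μ(19) = -1, μ(21) = 1, μ(22) = 1, μ(23) = -1, μ(26) = 1, μ(29) = -1, μ(30) = -1, μ(31) = -1, μ(33) = 1, μ(34) = 1, μ(35) = 1, μ(37) = -1, μ(38) = 1, μ(39) = 1, μ(41) = -1, μ(42) = -1, μ(43) = -1, μ(46) = 1, μ(47) = -1, μ(51) = 1, μ(53) = -1, μ(55) = 1, μ(57) = 1, μ(58) = 1, μ(59) = -1, μ(61) = -1, μ(62) = 1, μ(65) = 1, μ(66) = -1, μ(67) = -1, μ(69) = 1, μ(70) = -1, μ(71) = -1, μ(73) = -1, μ(74) = 1, μ(77) = 1, μ(78) = -1, μ(79) = -1, μ(82) = 1, μ(83) = -1, μ(85) = 1, μ(86) = 1, μ(87) = 1, μ(89) = -1, μ(91) = 1, μ(93) = 1, μ(94) = 1, μ(95) = 1, μ(97) = -1, μ(101) = -1, μ(102) = -1, μ(103) = -1, μ(105) = -1, μ(106) = 1, μ(107) = -1, μ(109) = -1, μ(110) = -1, μ(111) = 1, μ(113) = -1, μ(114) = -1, μ(115) = 1, μ(118) = 1, μ(119) = 1, μ(122) = 1, μ(123) = 1, μ(127) = -1, μ(129) = 1, μ(130) = -1, μ(131) = -1, μ(133) = 1, μ(134) = 1, μ(137) = -1, μ(138) = -1, μ(139) = -1, μ(141) = 1, μ(142) = 1, μ(143) = 1, μ(145) = 1, μ(146) = 1, μ(149) = -1, μ(151) = -1, μ(154) = -1, μ(155) = 1, μ(157) = -1, with μ = 0 on non-squarefree integers. Summing μ(k)/k for k where μ(k) ≠ 0 gives 190885929598303660936390858874022658428948558028554264968/842265880802797496205613502094089147906132634473570891010235 ≈ 0.0002. (PNT ⟺ this sum → 0 as n → ∞.)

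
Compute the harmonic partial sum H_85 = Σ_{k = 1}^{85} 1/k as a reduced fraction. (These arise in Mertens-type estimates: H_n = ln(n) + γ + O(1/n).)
H_85 = 3689819414629973415931738804725211919/734184632222154704090370027645633600

Direct summation: H_85 = 1 + 1/2 + ... + 1/85. The least common denominator is lcm(1, ..., 85) = 8076030954443701744994070304101969600; over this denominator the numerator is 8076030954443701744994070304101969600 + 4038015477221850872497035152050984800 + 2692010318147900581664690101367323200 + 2019007738610925436248517576025492400 + 1615206190888740348998814060820393920 + 1346005159073950290832345050683661600 + 1153718707777671677856295757728852800 + 1009503869305462718124258788012746200 + 897336772715966860554896700455774400 + 807603095444370174499407030410196960 + 734184632222154704090370027645633600 + 673002579536975145416172525341830800 + 621233150341823211153390023392459200 + 576859353888835838928147878864426400 + 538402063629580116332938020273464640 + 504751934652731359062129394006373100 + 475060644379041279117298253182468800 + 448668386357983430277448350227887200 + 425054260760194828683898437057998400 + 403801547722185087249703515205098480 + 384572902592557225952098585909617600 + 367092316111077352045185013822816800 + 351131780627987032391046534960955200 + 336501289768487572708086262670915400 + 323041238177748069799762812164078784 + 310616575170911605576695011696229600 + 299112257571988953518298900151924800 + 288429676944417919464073939432213200 + 278483826015300060172209320831102400 + 269201031814790058166469010136732320 + 260517127562700056290131300132321600 + 252375967326365679531064697003186550 + 244728210740718234696790009215211200 + 237530322189520639558649126591234400 + 230743741555534335571259151545770560 + 224334193178991715138724175113943600 + 218271106876856803918758656867620800 + 212527130380097414341949218528999200 + 207077716780607737051130007797486400 + 201900773861092543624851757602549240 + 196976364742529310853513909856145600 + 192286451296278612976049292954808800 + 187814673359155854534745821025627200 + 183546158055538676022592506911408400 + 179467354543193372110979340091154880 + 175565890313993516195523267480477600 + 171830445839227696702001495831956800 + 168250644884243786354043131335457700 + 164816958253953096836613679675550400 + 161520619088874034899881406082039392 + 158353548126347093039099417727489600 + 155308287585455802788347505848114800 + 152377942536673617830076798190603200 + 149556128785994476759149450075962400 + 146836926444430940818074005529126720 + 144214838472208959732036969716106600 + 141684753586731609561299479019332800 + 139241913007650030086104660415551200 + 136881880583791554999899496679694400 + 134600515907395029083234505068366160 + 132393950072847569590066726296753600 + 130258563781350028145065650066160800 + 128190967530852408650699528636539200 + 126187983663182839765532348501593275 + 124246630068364642230678004678491840 + 122364105370359117348395004607605600 + 120537775439458234999911497076148800 + 118765161094760319779324563295617200 + 117043926875995677463682178320318400 + 115371870777767167785629575772885280 + 113746914851319742887240426818337600 + 112167096589495857569362087556971800 + 110630561019776736232795483617835200 + 109135553438428401959379328433810400 + 107680412725916023266587604054692928 + 106263565190048707170974609264499600 + 104883518888879243441481432520804800 + 103538858390303868525565003898743200 + 102228239929667110696127472203822400 + 100950386930546271812425878801274620 + 99704085857329651172766300050641600 + 98488182371264655426756954928072800 + 97301577764381948734868316916891200 + 96143225648139306488024646477404400 + 95012128875808255823459650636493760 = 40588013560929707575249126851977331109, so H_85 = 40588013560929707575249126851977331109/8076030954443701744994070304101969600; reducing by gcd(40588013560929707575249126851977331109, 8076030954443701744994070304101969600) = 11 gives 3689819414629973415931738804725211919/734184632222154704090370027645633600 ≈ 5.02574. (The PNT-adjacent estimate ln(85) + γ ≈ 5.01987 matches within O(1/n).)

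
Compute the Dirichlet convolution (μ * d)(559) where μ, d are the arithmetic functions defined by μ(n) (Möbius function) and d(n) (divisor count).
(μ * d)(559) = 1

Divisors of 559: [1, 13, 43, 559]. For each d | 559:
  d = 1: μ(1) · d(559/1) = 1 · 4 = 4
  d = 13: μ(13) · d(559/13) = -1 · 2 = -2
  d = 43: μ(43) · d(559/43) = -1 · 2 = -2
  d = 559: μ(559) · d(559/559) = 1 · 1 = 1
Summing: (μ * d)(559) = 4 + -2 + -2 + 1 = 1.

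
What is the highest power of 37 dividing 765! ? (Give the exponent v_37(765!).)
v_37(765!) = 20

Legendre's formula: v_p(n!) = Σ_{k ≥ 1} ⌊n / p^k⌋. For p = 37, n = 765, the terms are:
  ⌊765/37^1⌋ = ⌊765/37⌋ = 20
(the next term ⌊765/37^2⌋ = 0, terminating the sum). Summing: v_37(765!) = 20 = 20.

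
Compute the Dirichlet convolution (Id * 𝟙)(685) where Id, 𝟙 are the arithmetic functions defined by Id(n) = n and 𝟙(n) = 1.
(Id * 𝟙)(685) = 828

Divisors of 685: [1, 5, 137, 685]. For each d | 685:
  d = 1: Id(1) · 𝟙(685/1) = 1 · 1 = 1
  d = 5: Id(5) · 𝟙(685/5) = 5 · 1 = 5
  d = 137: Id(137) · 𝟙(685/137) = 137 · 1 = 137
  d = 685: Id(685) · 𝟙(685/685) = 685 · 1 = 685
Summing: (Id * 𝟙)(685) = 1 + 5 + 137 + 685 = 828.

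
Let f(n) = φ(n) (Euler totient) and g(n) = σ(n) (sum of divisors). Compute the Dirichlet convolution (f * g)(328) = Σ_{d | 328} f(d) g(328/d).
(φ * σ)(328) = 2624

Divisors of 328: [1, 2, 4, 8, 41, 82, 164, 328]. For each d | 328:
  d = 1: φ(1) · σ(328/1) = 1 · 630 = 630
  d = 2: φ(2) · σ(328/2) = 1 · 294 = 294
  d = 4: φ(4) · σ(328/4) = 2 · 126 = 252
  d = 8: φ(8) · σ(328/8) = 4 · 42 = 168
  d = 41: φ(41) · σ(328/41) = 40 · 15 = 600
  d = 82: φ(82) · σ(328/82) = 40 · 7 = 280
  d = 164: φ(164) · σ(328/164) = 80 · 3 = 240
  d = 328: φ(328) · σ(328/328) = 160 · 1 = 160
Summing: (φ * σ)(328) = 630 + 294 + 252 + 168 + 600 + 280 + 240 + 160 = 2624.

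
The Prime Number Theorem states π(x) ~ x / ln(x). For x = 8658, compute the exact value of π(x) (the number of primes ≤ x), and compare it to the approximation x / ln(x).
π(8658) = 1077;  x/ln(x) ≈ 954.97;  relative error ≈ 11.33%.

Directly count primes up to 8658: π(8658) = 1077. The PNT approximation gives 8658/ln(8658) ≈ 8658/9.06624 ≈ 954.97. Relative error (π(x) − x/ln(x)) / π(x) ≈ 11.33%; the approximation is known to undercount slightly (Li(x) is a better estimate).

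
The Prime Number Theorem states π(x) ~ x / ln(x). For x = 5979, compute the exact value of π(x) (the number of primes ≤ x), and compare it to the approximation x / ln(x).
π(5979) = 781;  x/ln(x) ≈ 687.56;  relative error ≈ 11.96%.

Directly count primes up to 5979: π(5979) = 781. The PNT approximation gives 5979/ln(5979) ≈ 5979/8.69601 ≈ 687.56. Relative error (π(x) − x/ln(x)) / π(x) ≈ 11.96%; the approximation is known to undercount slightly (Li(x) is a better estimate).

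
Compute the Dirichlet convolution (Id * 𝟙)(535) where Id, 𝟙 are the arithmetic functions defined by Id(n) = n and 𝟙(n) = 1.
(Id * 𝟙)(535) = 648

Divisors of 535: [1, 5, 107, 535]. For each d | 535:
  d = 1: Id(1) · 𝟙(535/1) = 1 · 1 = 1
  d = 5: Id(5) · 𝟙(535/5) = 5 · 1 = 5
  d = 107: Id(107) · 𝟙(535/107) = 107 · 1 = 107
  d = 535: Id(535) · 𝟙(535/535) = 535 · 1 = 535
Summing: (Id * 𝟙)(535) = 1 + 5 + 107 + 535 = 648.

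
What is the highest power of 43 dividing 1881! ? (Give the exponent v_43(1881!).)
v_43(1881!) = 44

Legendre's formula: v_p(n!) = Σ_{k ≥ 1} ⌊n / p^k⌋. For p = 43, n = 1881, the terms are:
  ⌊1881/43^1⌋ = ⌊1881/43⌋ = 43
  ⌊1881/43^2⌋ = ⌊1881/1849⌋ = 1
(the next term ⌊1881/43^3⌋ = 0, terminating the sum). Summing: v_43(1881!) = 43 + 1 = 44.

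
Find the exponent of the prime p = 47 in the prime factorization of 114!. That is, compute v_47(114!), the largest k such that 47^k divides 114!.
v_47(114!) = 2

Legendre's formula: v_p(n!) = Σ_{k ≥ 1} ⌊n / p^k⌋. For p = 47, n = 114, the terms are:
  ⌊114/47^1⌋ = ⌊114/47⌋ = 2
(the next term ⌊114/47^2⌋ = 0, terminating the sum). Summing: v_47(114!) = 2 = 2.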